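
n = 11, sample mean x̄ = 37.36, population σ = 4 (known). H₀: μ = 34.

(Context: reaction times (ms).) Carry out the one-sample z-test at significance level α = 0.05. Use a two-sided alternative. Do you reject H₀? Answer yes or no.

SE = σ/√n = 4/√11 = 1.2060
z = (x̄−μ₀)/SE = (37.36−34)/1.2060 = 2.7860
p-value (two-sided) = 0.00534
At α=0.05: p < α → reject H₀

reject H₀: yes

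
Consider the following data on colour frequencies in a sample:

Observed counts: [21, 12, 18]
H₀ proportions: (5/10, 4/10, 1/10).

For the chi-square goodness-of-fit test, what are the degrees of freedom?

df = k − 1 = 3 − 1 = 2

degrees of freedom = 2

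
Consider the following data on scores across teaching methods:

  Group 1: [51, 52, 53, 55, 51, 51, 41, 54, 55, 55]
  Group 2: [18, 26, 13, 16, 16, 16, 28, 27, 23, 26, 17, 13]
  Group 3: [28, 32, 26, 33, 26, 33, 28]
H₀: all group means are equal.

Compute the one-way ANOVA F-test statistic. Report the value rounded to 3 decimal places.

test statistic = 129.868

Group means [51.80, 19.92, 29.43], grand mean 33.207
SSB = Σnᵢ(x̄ᵢ−x̄)² = 5676.528; SSW = ΣΣ(x−x̄ᵢ)² = 568.231
MSB = 5676.528/2 = 2838.2638; MSW = 568.231/26 = 21.8550
F = MSB/MSW = 129.8677
df = (2, 26)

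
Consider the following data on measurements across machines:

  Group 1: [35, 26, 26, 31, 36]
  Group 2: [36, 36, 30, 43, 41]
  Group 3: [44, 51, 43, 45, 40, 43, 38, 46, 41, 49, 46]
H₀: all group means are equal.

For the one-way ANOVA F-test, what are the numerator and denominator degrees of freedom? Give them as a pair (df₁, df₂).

degrees of freedom = [2, 18]

k = 3 groups, N = 21 total
df = (k−1, N−k) = (3−1, 21−3) = (2, 18)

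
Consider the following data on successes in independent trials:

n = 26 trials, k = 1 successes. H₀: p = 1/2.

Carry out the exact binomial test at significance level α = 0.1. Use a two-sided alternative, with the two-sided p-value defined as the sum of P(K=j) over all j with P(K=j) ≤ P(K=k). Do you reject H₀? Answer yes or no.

reject H₀: yes

Exact binomial: n=26, k=1, p₀=1/2=0.5000
P(X=j) = C(n,j)·p₀^j·(1−p₀)^(n−j); p = Σ P(X=j) over j with P(X=j) ≤ P(X=1)
p-value (two-sided) = 0.00000
At α=0.1: p < α → reject H₀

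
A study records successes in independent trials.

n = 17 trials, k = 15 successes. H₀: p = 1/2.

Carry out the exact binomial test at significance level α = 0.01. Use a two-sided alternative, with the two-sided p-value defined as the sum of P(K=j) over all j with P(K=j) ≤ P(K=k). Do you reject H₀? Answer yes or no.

reject H₀: yes

Exact binomial: n=17, k=15, p₀=1/2=0.5000
P(X=j) = C(n,j)·p₀^j·(1−p₀)^(n−j); p = Σ P(X=j) over j with P(X=j) ≤ P(X=15)
p-value (two-sided) = 0.00235
At α=0.01: p < α → reject H₀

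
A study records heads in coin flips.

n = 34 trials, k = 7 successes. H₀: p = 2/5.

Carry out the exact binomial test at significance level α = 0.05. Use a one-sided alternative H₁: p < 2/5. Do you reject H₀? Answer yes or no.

reject H₀: yes

Exact binomial: n=34, k=7, p₀=2/5=0.4000
P(X≤7) from Σ C(n,i)·p₀^i·(1−p₀)^(n−i)
p-value (one-sided, H₁ less) = 0.01377
At α=0.05: p < α → reject H₀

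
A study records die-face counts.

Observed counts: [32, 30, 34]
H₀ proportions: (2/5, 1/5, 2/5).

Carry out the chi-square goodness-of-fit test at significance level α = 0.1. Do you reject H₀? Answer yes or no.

n = 96; E_i = n·p_i = [38.40, 19.20, 38.40]
χ² = (32−38.40)²/38.40 + (30−19.20)²/19.20 + (34−38.40)²/38.40 = 7.6458
df = 2
p-value (upper-tail) = 0.02186
At α=0.1: p < α → reject H₀

reject H₀: yes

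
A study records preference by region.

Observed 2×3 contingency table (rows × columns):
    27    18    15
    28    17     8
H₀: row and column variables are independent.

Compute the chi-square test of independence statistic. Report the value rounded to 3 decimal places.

Row totals [60, 53], col totals [55, 35, 23], n=113
χ² = (27−29.20)²/29.20 + (18−18.58)²/18.58 + (15−12.21)²/12.21 + (28−25.80)²/25.80 + (17−16.42)²/16.42 + (8−10.79)²/10.79 = 1.7503
df = 2

test statistic = 1.750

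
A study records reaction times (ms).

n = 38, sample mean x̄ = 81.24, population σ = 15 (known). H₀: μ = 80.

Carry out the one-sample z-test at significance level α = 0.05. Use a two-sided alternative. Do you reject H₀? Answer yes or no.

reject H₀: no

SE = σ/√n = 15/√38 = 2.4333
z = (x̄−μ₀)/SE = (81.24−80)/2.4333 = 0.5096
p-value (two-sided) = 0.61034
At α=0.05: p ≥ α → fail to reject H₀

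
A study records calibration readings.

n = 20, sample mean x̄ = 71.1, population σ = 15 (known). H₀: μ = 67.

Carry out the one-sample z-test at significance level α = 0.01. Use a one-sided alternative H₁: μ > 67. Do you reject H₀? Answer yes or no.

SE = σ/√n = 15/√20 = 3.3541
z = (x̄−μ₀)/SE = (71.1−67)/3.3541 = 1.2224
p-value (one-sided, H₁ greater) = 0.11078
At α=0.01: p ≥ α → fail to reject H₀

reject H₀: no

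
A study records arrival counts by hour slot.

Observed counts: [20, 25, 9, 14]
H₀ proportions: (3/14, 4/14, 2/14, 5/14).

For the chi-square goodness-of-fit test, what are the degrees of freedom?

df = k − 1 = 4 − 1 = 3

degrees of freedom = 3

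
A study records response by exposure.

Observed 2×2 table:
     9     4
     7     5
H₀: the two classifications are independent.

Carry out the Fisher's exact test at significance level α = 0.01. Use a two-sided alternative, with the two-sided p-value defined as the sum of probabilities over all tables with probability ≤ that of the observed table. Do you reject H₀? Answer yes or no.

reject H₀: no

Margins: r₁=13, r₂=12, c₁=16, c₂=9, n=25
p_obs = C(13,9)·C(12,7)/C(25,16); sum pmf over tables with pmf ≤ p_obs
p-value (two-sided) = 0.68817
At α=0.01: p ≥ α → fail to reject H₀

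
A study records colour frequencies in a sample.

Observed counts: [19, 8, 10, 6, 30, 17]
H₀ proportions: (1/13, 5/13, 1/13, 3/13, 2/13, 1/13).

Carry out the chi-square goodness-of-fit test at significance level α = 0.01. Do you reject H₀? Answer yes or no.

reject H₀: yes

n = 90; E_i = n·p_i = [6.92, 34.62, 6.92, 20.77, 13.85, 6.92]
χ² = (19−6.92)²/6.92 + (8−34.62)²/34.62 + (10−6.92)²/6.92 + (6−20.77)²/20.77 + (30−13.85)²/13.85 + (17−6.92)²/6.92 = 86.9156
df = 5
p-value (upper-tail) = 0.00000
At α=0.01: p < α → reject H₀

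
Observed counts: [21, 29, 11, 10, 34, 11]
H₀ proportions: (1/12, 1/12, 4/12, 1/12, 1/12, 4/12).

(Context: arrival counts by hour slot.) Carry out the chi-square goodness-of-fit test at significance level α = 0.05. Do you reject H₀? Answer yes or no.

n = 116; E_i = n·p_i = [9.67, 9.67, 38.67, 9.67, 9.67, 38.67]
χ² = (21−9.67)²/9.67 + (29−9.67)²/9.67 + (11−38.67)²/38.67 + (10−9.67)²/9.67 + (34−9.67)²/9.67 + (11−38.67)²/38.67 = 152.8103
df = 5
p-value (upper-tail) = 0.00000
At α=0.05: p < α → reject H₀

reject H₀: yes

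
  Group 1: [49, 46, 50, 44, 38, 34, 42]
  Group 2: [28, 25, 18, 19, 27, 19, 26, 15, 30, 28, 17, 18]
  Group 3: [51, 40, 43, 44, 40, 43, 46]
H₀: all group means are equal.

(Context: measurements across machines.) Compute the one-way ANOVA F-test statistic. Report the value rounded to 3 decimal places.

test statistic = 55.446

Group means [43.29, 22.50, 43.86], grand mean 33.846
SSB = Σnᵢ(x̄ᵢ−x̄)² = 2870.099; SSW = ΣΣ(x−x̄ᵢ)² = 595.286
MSB = 2870.099/2 = 1435.0495; MSW = 595.286/23 = 25.8820
F = MSB/MSW = 55.4459
df = (2, 23)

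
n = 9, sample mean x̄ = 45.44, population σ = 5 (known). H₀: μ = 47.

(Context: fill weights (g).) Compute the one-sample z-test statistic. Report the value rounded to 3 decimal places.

test statistic = -0.936

SE = σ/√n = 5/√9 = 1.6667
z = (x̄−μ₀)/SE = (45.44−47)/1.6667 = -0.9360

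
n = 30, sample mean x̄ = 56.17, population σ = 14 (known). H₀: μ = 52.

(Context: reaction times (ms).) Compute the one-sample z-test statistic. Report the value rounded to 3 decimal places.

test statistic = 1.631

SE = σ/√n = 14/√30 = 2.5560
z = (x̄−μ₀)/SE = (56.17−52)/2.5560 = 1.6314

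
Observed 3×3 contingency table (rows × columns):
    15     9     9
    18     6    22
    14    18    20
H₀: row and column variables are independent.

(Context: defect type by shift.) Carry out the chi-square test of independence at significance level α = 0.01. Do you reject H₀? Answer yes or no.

Row totals [33, 46, 52], col totals [47, 33, 51], n=131
χ² = (15−11.84)²/11.84 + (9−8.31)²/8.31 + (9−12.85)²/12.85 + (18−16.50)²/16.50 + (6−11.59)²/11.59 + (22−17.91)²/17.91 + (14−18.66)²/18.66 + (18−13.10)²/13.10 + (20−20.24)²/20.24 = 8.8161
df = 4
p-value (upper-tail) = 0.06586
At α=0.01: p ≥ α → fail to reject H₀

reject H₀: no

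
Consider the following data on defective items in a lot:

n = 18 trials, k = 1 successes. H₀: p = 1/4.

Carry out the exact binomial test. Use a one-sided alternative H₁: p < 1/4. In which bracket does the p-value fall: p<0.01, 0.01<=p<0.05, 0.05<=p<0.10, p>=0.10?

Exact binomial: n=18, k=1, p₀=1/4=0.2500
P(X≤1) from Σ C(n,i)·p₀^i·(1−p₀)^(n−i)
p-value (one-sided, H₁ less) = 0.03946
→ bracket: 0.01<=p<0.05

p-value bracket: 0.01<=p<0.05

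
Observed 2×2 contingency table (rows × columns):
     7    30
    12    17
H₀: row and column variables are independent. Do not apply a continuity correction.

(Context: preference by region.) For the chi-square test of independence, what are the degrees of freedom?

degrees of freedom = 1

df = (r−1)(c−1) = (2−1)·(2−1) = 1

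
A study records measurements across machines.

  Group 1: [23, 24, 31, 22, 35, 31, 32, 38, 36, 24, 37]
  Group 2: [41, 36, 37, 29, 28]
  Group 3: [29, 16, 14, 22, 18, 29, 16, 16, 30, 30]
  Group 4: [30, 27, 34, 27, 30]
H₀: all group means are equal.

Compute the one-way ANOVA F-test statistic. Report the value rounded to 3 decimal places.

test statistic = 5.986

Group means [30.27, 34.20, 22.00, 29.60], grand mean 28.129
SSB = Σnᵢ(x̄ᵢ−x̄)² = 621.302; SSW = ΣΣ(x−x̄ᵢ)² = 934.182
MSB = 621.302/3 = 207.1007; MSW = 934.182/27 = 34.5993
F = MSB/MSW = 5.9857
df = (3, 27)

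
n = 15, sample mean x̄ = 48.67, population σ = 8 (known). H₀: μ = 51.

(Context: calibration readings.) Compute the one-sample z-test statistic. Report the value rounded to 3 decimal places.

test statistic = -1.128

SE = σ/√n = 8/√15 = 2.0656
z = (x̄−μ₀)/SE = (48.67−51)/2.0656 = -1.1280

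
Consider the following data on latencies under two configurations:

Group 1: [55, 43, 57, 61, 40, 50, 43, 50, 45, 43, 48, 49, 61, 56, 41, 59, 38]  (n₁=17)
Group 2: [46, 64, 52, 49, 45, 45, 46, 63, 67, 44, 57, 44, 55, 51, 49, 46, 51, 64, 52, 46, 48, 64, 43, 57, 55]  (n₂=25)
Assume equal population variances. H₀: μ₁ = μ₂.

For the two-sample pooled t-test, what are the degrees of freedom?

df = n₁ + n₂ − 2 = 17 + 25 − 2 = 40

degrees of freedom = 40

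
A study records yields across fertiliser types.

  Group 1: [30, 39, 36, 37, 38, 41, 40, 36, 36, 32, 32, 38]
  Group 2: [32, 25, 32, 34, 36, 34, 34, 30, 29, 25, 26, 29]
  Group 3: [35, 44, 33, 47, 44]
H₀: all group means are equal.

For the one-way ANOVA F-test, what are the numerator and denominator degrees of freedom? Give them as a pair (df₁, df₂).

degrees of freedom = [2, 26]

k = 3 groups, N = 29 total
df = (k−1, N−k) = (3−1, 29−3) = (2, 26)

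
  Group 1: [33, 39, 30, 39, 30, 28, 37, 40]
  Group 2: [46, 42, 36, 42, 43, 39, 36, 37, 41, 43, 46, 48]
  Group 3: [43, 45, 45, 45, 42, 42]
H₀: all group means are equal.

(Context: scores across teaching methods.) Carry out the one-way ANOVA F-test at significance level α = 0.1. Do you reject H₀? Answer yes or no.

reject H₀: yes

Group means [34.50, 41.58, 43.67], grand mean 39.885
SSB = Σnᵢ(x̄ᵢ−x̄)² = 352.404; SSW = ΣΣ(x−x̄ᵢ)² = 348.250
MSB = 352.404/2 = 176.2019; MSW = 348.250/23 = 15.1413
F = MSB/MSW = 11.6372
df = (2, 23)
p-value (upper-tail) = 0.00032
At α=0.1: p < α → reject H₀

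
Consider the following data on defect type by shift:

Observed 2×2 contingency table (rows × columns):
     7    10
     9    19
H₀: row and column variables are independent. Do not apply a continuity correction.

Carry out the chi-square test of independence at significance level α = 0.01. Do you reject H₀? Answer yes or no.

reject H₀: no

Row totals [17, 28], col totals [16, 29], n=45
χ² = (7−6.04)²/6.04 + (10−10.96)²/10.96 + (9−9.96)²/9.96 + (19−18.04)²/18.04 = 0.3767
df = 1
p-value (upper-tail) = 0.53936
At α=0.01: p ≥ α → fail to reject H₀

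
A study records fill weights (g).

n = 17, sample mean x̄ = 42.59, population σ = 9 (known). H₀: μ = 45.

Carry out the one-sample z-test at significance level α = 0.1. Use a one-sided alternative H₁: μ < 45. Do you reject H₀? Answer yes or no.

reject H₀: no

SE = σ/√n = 9/√17 = 2.1828
z = (x̄−μ₀)/SE = (42.59−45)/2.1828 = -1.1041
p-value (one-sided, H₁ less) = 0.13478
At α=0.1: p ≥ α → fail to reject H₀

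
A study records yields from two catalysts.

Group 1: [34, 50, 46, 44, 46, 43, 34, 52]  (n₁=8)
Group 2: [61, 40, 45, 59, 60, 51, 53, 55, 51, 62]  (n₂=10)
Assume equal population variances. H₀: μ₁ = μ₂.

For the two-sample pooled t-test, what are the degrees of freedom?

degrees of freedom = 16

df = n₁ + n₂ − 2 = 8 + 10 − 2 = 16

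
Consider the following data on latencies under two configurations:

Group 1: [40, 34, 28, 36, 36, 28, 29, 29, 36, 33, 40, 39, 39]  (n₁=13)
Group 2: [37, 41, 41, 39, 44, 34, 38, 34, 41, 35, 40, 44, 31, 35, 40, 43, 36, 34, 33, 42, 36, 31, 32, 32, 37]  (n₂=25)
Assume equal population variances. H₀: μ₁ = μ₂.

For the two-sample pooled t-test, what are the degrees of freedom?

df = n₁ + n₂ − 2 = 13 + 25 − 2 = 36

degrees of freedom = 36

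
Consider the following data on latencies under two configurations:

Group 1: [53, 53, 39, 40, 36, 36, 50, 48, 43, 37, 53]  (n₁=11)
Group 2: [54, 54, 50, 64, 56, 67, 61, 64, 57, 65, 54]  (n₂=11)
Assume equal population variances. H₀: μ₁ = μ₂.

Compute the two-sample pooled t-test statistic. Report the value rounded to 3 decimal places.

x̄₁=44.364, s₁=7.159, n₁=11
x̄₂=58.727, s₂=5.676, n₂=11
s_p² = [10·7.159² + 10·5.676²]/20 = 41.7364
SE = √(s_p²·(1/11+1/11)) = 2.7547
t = (44.364−58.727)/2.7547 = -5.2142
df = 20

test statistic = -5.214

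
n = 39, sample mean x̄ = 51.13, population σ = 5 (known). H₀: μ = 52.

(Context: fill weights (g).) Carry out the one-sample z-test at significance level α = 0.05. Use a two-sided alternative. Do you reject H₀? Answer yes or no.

reject H₀: no

SE = σ/√n = 5/√39 = 0.8006
z = (x̄−μ₀)/SE = (51.13−52)/0.8006 = -1.0866
p-value (two-sided) = 0.27720
At α=0.05: p ≥ α → fail to reject H₀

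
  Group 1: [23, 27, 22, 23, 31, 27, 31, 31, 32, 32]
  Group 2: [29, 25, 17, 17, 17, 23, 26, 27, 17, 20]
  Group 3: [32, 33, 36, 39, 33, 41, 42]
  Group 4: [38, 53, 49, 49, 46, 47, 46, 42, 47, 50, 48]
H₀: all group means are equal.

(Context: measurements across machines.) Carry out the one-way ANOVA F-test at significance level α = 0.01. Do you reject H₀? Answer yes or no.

Group means [27.90, 21.80, 36.57, 46.82], grand mean 33.368
SSB = Σnᵢ(x̄ᵢ−x̄)² = 3698.991; SSW = ΣΣ(x−x̄ᵢ)² = 613.851
MSB = 3698.991/3 = 1232.9972; MSW = 613.851/34 = 18.0544
F = MSB/MSW = 68.2933
df = (3, 34)
p-value (upper-tail) = 0.00000
At α=0.01: p < α → reject H₀

reject H₀: yes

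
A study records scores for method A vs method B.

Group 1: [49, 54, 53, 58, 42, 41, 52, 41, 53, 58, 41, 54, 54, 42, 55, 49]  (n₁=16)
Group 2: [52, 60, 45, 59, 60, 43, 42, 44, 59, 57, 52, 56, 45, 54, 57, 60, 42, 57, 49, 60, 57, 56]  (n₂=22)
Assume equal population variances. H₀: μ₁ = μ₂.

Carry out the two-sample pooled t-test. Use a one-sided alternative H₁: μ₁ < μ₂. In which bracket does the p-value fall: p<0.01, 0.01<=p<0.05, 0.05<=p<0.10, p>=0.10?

p-value bracket: 0.05<=p<0.10

x̄₁=49.750, s₁=6.298, n₁=16
x̄₂=53.000, s₂=6.619, n₂=22
s_p² = [15·6.298² + 21·6.619²]/36 = 42.0833
SE = √(s_p²·(1/16+1/22)) = 2.1315
t = (49.750−53.000)/2.1315 = -1.5248
df = 36
p-value (one-sided, H₁ less) = 0.06803
→ bracket: 0.05<=p<0.10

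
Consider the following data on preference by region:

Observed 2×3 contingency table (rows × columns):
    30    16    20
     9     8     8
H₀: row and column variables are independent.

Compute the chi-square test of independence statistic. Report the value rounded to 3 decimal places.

test statistic = 0.809

Row totals [66, 25], col totals [39, 24, 28], n=91
χ² = (30−28.29)²/28.29 + (16−17.41)²/17.41 + (20−20.31)²/20.31 + (9−10.71)²/10.71 + (8−6.59)²/6.59 + (8−7.69)²/7.69 = 0.8089
df = 2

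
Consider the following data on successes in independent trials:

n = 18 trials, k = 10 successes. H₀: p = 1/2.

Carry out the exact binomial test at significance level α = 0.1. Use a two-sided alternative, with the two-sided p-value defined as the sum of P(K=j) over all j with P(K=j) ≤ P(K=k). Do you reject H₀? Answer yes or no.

Exact binomial: n=18, k=10, p₀=1/2=0.5000
P(X=j) = C(n,j)·p₀^j·(1−p₀)^(n−j); p = Σ P(X=j) over j with P(X=j) ≤ P(X=10)
p-value (two-sided) = 0.81453
At α=0.1: p ≥ α → fail to reject H₀

reject H₀: no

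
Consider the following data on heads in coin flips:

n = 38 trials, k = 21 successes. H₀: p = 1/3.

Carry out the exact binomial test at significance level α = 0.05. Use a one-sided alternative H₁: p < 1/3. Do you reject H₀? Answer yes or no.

Exact binomial: n=38, k=21, p₀=1/3=0.3333
P(X≤21) from Σ C(n,i)·p₀^i·(1−p₀)^(n−i)
p-value (one-sided, H₁ less) = 0.99839
At α=0.05: p ≥ α → fail to reject H₀

reject H₀: no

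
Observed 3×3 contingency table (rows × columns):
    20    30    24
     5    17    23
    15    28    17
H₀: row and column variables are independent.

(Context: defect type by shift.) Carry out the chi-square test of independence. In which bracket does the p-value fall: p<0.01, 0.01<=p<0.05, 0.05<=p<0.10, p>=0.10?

Row totals [74, 45, 60], col totals [40, 75, 64], n=179
χ² = (20−16.54)²/16.54 + (30−31.01)²/31.01 + (24−26.46)²/26.46 + (5−10.06)²/10.06 + (17−18.85)²/18.85 + (23−16.09)²/16.09 + (15−13.41)²/13.41 + (28−25.14)²/25.14 + (17−21.45)²/21.45 = 8.1178
df = 4
p-value (upper-tail) = 0.08736
→ bracket: 0.05<=p<0.10

p-value bracket: 0.05<=p<0.10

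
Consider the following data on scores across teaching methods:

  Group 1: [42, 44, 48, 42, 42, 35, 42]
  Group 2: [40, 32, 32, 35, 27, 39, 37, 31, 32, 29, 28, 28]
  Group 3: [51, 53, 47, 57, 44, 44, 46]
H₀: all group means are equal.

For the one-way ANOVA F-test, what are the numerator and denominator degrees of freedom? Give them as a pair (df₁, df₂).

k = 3 groups, N = 26 total
df = (k−1, N−k) = (3−1, 26−3) = (2, 23)

degrees of freedom = [2, 23]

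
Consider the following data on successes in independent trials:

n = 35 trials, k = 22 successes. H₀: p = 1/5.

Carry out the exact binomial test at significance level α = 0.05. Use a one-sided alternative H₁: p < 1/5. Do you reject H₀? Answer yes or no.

Exact binomial: n=35, k=22, p₀=1/5=0.2000
P(X≤22) from Σ C(n,i)·p₀^i·(1−p₀)^(n−i)
p-value (one-sided, H₁ less) = 1.00000
At α=0.05: p ≥ α → fail to reject H₀

reject H₀: no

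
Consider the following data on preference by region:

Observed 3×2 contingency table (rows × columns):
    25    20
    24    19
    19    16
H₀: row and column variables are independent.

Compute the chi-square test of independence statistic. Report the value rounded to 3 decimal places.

Row totals [45, 43, 35], col totals [68, 55], n=123
χ² = (25−24.88)²/24.88 + (20−20.12)²/20.12 + (24−23.77)²/23.77 + (19−19.23)²/19.23 + (19−19.35)²/19.35 + (16−15.65)²/15.65 = 0.0203
df = 2

test statistic = 0.020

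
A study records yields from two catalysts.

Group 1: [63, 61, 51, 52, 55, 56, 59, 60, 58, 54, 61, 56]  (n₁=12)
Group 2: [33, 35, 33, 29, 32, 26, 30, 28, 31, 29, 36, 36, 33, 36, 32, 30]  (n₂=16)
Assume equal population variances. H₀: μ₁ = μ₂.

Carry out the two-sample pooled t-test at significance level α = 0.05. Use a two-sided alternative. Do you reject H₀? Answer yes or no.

x̄₁=57.167, s₁=3.786, n₁=12
x̄₂=31.812, s₂=3.038, n₂=16
s_p² = [11·3.786² + 15·3.038²]/26 = 11.3886
SE = √(s_p²·(1/12+1/16)) = 1.2887
t = (57.167−31.812)/1.2887 = 19.6737
df = 26
p-value (two-sided) = 0.00000
At α=0.05: p < α → reject H₀

reject H₀: yes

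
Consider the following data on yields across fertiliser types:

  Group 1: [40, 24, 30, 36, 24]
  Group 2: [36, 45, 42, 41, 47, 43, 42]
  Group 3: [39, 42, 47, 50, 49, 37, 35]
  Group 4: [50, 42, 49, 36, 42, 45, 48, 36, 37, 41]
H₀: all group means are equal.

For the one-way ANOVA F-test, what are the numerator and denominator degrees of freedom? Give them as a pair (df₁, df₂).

degrees of freedom = [3, 25]

k = 4 groups, N = 29 total
df = (k−1, N−k) = (4−1, 29−4) = (3, 25)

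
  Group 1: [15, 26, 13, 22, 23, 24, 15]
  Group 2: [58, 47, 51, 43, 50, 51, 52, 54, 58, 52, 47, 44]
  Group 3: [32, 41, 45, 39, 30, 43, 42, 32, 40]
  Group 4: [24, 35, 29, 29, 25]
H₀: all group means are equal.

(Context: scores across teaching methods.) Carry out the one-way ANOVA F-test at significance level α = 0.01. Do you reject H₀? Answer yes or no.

Group means [19.71, 50.58, 38.22, 28.40], grand mean 37.303
SSB = Σnᵢ(x̄ᵢ−x̄)² = 4685.869; SSW = ΣΣ(x−x̄ᵢ)² = 731.101
MSB = 4685.869/3 = 1561.9563; MSW = 731.101/29 = 25.2104
F = MSB/MSW = 61.9569
df = (3, 29)
p-value (upper-tail) = 0.00000
At α=0.01: p < α → reject H₀

reject H₀: yes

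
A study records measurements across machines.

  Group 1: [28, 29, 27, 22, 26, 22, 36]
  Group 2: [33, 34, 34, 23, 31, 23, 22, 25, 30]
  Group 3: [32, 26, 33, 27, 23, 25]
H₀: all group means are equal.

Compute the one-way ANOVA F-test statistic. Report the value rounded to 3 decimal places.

Group means [27.14, 28.33, 27.67], grand mean 27.773
SSB = Σnᵢ(x̄ᵢ−x̄)² = 5.673; SSW = ΣΣ(x−x̄ᵢ)² = 420.190
MSB = 5.673/2 = 2.8366; MSW = 420.190/19 = 22.1153
F = MSB/MSW = 0.1283
df = (2, 19)

test statistic = 0.128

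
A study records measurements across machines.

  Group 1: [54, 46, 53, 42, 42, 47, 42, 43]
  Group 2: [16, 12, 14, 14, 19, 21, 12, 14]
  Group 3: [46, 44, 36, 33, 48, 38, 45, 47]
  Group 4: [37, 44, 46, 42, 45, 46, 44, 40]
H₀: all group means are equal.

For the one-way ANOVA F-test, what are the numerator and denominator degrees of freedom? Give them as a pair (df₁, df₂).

degrees of freedom = [3, 28]

k = 4 groups, N = 32 total
df = (k−1, N−k) = (4−1, 32−4) = (3, 28)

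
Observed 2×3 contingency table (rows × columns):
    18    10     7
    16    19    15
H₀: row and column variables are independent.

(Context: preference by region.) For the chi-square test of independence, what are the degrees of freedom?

degrees of freedom = 2

df = (r−1)(c−1) = (2−1)·(3−1) = 2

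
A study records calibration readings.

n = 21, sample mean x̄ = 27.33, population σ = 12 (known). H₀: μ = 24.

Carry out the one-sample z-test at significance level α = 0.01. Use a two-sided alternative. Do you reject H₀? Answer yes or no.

SE = σ/√n = 12/√21 = 2.6186
z = (x̄−μ₀)/SE = (27.33−24)/2.6186 = 1.2717
p-value (two-sided) = 0.20349
At α=0.01: p ≥ α → fail to reject H₀

reject H₀: no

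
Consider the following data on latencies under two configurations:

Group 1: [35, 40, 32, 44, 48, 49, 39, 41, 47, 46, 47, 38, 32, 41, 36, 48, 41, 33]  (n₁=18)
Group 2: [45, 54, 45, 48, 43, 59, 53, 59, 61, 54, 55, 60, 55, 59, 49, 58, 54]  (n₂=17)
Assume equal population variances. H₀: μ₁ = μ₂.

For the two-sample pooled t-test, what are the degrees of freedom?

df = n₁ + n₂ − 2 = 18 + 17 − 2 = 33

degrees of freedom = 33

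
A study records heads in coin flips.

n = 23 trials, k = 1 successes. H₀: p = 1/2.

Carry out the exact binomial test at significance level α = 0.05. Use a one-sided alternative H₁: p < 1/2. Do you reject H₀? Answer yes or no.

Exact binomial: n=23, k=1, p₀=1/2=0.5000
P(X≤1) from Σ C(n,i)·p₀^i·(1−p₀)^(n−i)
p-value (one-sided, H₁ less) = 0.00000
At α=0.05: p < α → reject H₀

reject H₀: yes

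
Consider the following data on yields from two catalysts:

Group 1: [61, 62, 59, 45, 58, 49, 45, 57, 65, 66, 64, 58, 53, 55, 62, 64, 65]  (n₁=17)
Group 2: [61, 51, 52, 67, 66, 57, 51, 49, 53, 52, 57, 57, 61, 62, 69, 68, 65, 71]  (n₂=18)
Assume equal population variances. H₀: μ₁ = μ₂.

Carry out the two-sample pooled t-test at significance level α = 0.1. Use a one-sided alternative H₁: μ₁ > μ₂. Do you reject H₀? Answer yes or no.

x̄₁=58.118, s₁=6.754, n₁=17
x̄₂=59.389, s₂=7.122, n₂=18
s_p² = [16·6.754² + 17·7.122²]/33 = 48.2437
SE = √(s_p²·(1/17+1/18)) = 2.3491
t = (58.118−59.389)/2.3491 = -0.5412
df = 33
p-value (one-sided, H₁ greater) = 0.70399
At α=0.1: p ≥ α → fail to reject H₀

reject H₀: no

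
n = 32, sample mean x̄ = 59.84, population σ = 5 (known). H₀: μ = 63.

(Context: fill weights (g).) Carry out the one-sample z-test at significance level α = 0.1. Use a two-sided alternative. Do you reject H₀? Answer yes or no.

SE = σ/√n = 5/√32 = 0.8839
z = (x̄−μ₀)/SE = (59.84−63)/0.8839 = -3.5751
p-value (two-sided) = 0.00035
At α=0.1: p < α → reject H₀

reject H₀: yes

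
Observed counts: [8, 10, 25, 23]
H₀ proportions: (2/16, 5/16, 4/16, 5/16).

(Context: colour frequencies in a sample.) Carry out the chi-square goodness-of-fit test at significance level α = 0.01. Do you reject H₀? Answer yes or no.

n = 66; E_i = n·p_i = [8.25, 20.62, 16.50, 20.62]
χ² = (8−8.25)²/8.25 + (10−20.62)²/20.62 + (25−16.50)²/16.50 + (23−20.62)²/20.62 = 10.1333
df = 3
p-value (upper-tail) = 0.01747
At α=0.01: p ≥ α → fail to reject H₀

reject H₀: no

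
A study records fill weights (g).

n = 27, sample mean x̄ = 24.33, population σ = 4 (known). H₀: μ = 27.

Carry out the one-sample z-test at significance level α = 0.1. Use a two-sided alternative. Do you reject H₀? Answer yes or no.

reject H₀: yes

SE = σ/√n = 4/√27 = 0.7698
z = (x̄−μ₀)/SE = (24.33−27)/0.7698 = -3.4684
p-value (two-sided) = 0.00052
At α=0.1: p < α → reject H₀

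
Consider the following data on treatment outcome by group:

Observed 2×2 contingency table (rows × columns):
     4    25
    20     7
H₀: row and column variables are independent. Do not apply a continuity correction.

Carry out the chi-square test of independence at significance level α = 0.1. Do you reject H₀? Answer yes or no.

reject H₀: yes

Row totals [29, 27], col totals [24, 32], n=56
χ² = (4−12.43)²/12.43 + (25−16.57)²/16.57 + (20−11.57)²/11.57 + (7−15.43)²/15.43 = 20.7467
df = 1
p-value (upper-tail) = 0.00001
At α=0.1: p < α → reject H₀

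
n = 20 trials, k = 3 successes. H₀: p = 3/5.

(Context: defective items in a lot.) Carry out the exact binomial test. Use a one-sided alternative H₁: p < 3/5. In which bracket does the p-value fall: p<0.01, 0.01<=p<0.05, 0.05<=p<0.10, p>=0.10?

Exact binomial: n=20, k=3, p₀=3/5=0.6000
P(X≤3) from Σ C(n,i)·p₀^i·(1−p₀)^(n−i)
p-value (one-sided, H₁ less) = 0.00005
→ bracket: p<0.01

p-value bracket: p<0.01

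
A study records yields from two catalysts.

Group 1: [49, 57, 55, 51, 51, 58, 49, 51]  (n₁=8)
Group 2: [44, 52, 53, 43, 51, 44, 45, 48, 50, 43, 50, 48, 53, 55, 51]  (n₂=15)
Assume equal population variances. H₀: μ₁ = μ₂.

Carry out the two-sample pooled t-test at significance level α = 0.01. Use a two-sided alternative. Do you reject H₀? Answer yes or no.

x̄₁=52.625, s₁=3.543, n₁=8
x̄₂=48.667, s₂=4.012, n₂=15
s_p² = [7·3.543² + 14·4.012²]/21 = 14.9147
SE = √(s_p²·(1/8+1/15)) = 1.6908
t = (52.625−48.667)/1.6908 = 2.3412
df = 21
p-value (two-sided) = 0.02917
At α=0.01: p ≥ α → fail to reject H₀

reject H₀: no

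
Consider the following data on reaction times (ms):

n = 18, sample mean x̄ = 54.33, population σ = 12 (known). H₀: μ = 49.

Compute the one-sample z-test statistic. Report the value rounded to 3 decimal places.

SE = σ/√n = 12/√18 = 2.8284
z = (x̄−μ₀)/SE = (54.33−49)/2.8284 = 1.8844

test statistic = 1.884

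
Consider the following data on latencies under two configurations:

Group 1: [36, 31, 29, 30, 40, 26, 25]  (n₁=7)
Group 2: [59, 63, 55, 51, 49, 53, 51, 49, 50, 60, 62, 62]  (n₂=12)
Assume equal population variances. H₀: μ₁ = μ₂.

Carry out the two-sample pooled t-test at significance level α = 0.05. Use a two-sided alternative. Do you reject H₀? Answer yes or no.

reject H₀: yes

x̄₁=31.000, s₁=5.354, n₁=7
x̄₂=55.333, s₂=5.516, n₂=12
s_p² = [6·5.354² + 11·5.516²]/17 = 29.8039
SE = √(s_p²·(1/7+1/12)) = 2.5964
t = (31.000−55.333)/2.5964 = -9.3719
df = 17
p-value (two-sided) = 0.00000
At α=0.05: p < α → reject H₀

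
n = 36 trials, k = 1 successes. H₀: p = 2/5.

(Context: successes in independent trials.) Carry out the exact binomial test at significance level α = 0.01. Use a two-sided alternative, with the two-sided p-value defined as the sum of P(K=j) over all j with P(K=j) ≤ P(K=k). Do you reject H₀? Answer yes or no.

Exact binomial: n=36, k=1, p₀=2/5=0.4000
P(X=j) = C(n,j)·p₀^j·(1−p₀)^(n−j); p = Σ P(X=j) over j with P(X=j) ≤ P(X=1)
p-value (two-sided) = 0.00000
At α=0.01: p < α → reject H₀

reject H₀: yes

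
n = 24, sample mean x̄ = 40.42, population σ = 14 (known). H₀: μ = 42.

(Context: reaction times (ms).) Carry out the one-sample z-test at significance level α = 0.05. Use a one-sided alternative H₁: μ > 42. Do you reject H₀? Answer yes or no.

SE = σ/√n = 14/√24 = 2.8577
z = (x̄−μ₀)/SE = (40.42−42)/2.8577 = -0.5529
p-value (one-sided, H₁ greater) = 0.70983
At α=0.05: p ≥ α → fail to reject H₀

reject H₀: no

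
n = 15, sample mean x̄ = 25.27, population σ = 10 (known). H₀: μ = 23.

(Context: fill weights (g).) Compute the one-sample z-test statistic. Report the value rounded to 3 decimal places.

SE = σ/√n = 10/√15 = 2.5820
z = (x̄−μ₀)/SE = (25.27−23)/2.5820 = 0.8792

test statistic = 0.879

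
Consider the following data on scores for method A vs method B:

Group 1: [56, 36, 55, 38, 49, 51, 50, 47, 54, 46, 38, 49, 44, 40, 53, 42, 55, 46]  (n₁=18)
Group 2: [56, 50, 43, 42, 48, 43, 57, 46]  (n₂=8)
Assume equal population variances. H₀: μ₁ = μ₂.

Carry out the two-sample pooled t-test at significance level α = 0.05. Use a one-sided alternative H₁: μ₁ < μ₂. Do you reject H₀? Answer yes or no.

reject H₀: no

x̄₁=47.167, s₁=6.392, n₁=18
x̄₂=48.125, s₂=5.842, n₂=8
s_p² = [17·6.392² + 7·5.842²]/24 = 38.8906
SE = √(s_p²·(1/18+1/8)) = 2.6499
t = (47.167−48.125)/2.6499 = -0.3617
df = 24
p-value (one-sided, H₁ less) = 0.36039
At α=0.05: p ≥ α → fail to reject H₀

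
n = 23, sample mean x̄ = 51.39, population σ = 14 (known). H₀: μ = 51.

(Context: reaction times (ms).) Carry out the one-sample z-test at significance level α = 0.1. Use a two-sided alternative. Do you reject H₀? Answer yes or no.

reject H₀: no

SE = σ/√n = 14/√23 = 2.9192
z = (x̄−μ₀)/SE = (51.39−51)/2.9192 = 0.1336
p-value (two-sided) = 0.89372
At α=0.1: p ≥ α → fail to reject H₀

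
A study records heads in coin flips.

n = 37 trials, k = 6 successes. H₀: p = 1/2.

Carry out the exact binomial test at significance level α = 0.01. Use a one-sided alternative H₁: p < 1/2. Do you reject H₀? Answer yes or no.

Exact binomial: n=37, k=6, p₀=1/2=0.5000
P(X≤6) from Σ C(n,i)·p₀^i·(1−p₀)^(n−i)
p-value (one-sided, H₁ less) = 0.00002
At α=0.01: p < α → reject H₀

reject H₀: yes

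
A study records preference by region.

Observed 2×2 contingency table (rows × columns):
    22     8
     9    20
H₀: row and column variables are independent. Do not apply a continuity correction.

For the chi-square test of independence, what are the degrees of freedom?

df = (r−1)(c−1) = (2−1)·(2−1) = 1

degrees of freedom = 1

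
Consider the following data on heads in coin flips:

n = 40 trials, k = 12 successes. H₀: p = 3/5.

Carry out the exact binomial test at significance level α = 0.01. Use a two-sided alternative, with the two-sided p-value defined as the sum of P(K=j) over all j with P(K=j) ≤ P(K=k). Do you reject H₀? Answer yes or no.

Exact binomial: n=40, k=12, p₀=3/5=0.6000
P(X=j) = C(n,j)·p₀^j·(1−p₀)^(n−j); p = Σ P(X=j) over j with P(X=j) ≤ P(X=12)
p-value (two-sided) = 0.00015
At α=0.01: p < α → reject H₀

reject H₀: yes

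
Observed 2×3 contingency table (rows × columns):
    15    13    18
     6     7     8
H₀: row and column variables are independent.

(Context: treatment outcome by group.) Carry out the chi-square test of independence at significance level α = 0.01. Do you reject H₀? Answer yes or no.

reject H₀: no

Row totals [46, 21], col totals [21, 20, 26], n=67
χ² = (15−14.42)²/14.42 + (13−13.73)²/13.73 + (18−17.85)²/17.85 + (6−6.58)²/6.58 + (7−6.27)²/6.27 + (8−8.15)²/8.15 = 0.2032
df = 2
p-value (upper-tail) = 0.90338
At α=0.01: p ≥ α → fail to reject H₀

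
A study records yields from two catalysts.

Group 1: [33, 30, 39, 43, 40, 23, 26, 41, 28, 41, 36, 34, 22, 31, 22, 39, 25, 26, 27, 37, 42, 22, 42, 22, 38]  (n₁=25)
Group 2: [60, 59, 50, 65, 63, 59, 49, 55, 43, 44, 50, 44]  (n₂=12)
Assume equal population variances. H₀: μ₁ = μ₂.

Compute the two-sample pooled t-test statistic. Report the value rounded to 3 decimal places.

x̄₁=32.360, s₁=7.560, n₁=25
x̄₂=53.417, s₂=7.763, n₂=12
s_p² = [24·7.560² + 11·7.763²]/35 = 58.1336
SE = √(s_p²·(1/25+1/12)) = 2.6777
t = (32.360−53.417)/2.6777 = -7.8639
df = 35

test statistic = -7.864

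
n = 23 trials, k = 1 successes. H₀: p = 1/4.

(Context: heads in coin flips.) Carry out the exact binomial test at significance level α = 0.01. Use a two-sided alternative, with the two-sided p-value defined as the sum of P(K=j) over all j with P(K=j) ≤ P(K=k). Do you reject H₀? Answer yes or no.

Exact binomial: n=23, k=1, p₀=1/4=0.2500
P(X=j) = C(n,j)·p₀^j·(1−p₀)^(n−j); p = Σ P(X=j) over j with P(X=j) ≤ P(X=1)
p-value (two-sided) = 0.02645
At α=0.01: p ≥ α → fail to reject H₀

reject H₀: no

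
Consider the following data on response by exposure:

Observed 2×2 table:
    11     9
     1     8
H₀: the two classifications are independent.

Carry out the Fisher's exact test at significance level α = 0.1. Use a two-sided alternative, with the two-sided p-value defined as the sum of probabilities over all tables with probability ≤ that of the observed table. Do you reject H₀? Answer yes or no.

Margins: r₁=20, r₂=9, c₁=12, c₂=17, n=29
p_obs = C(20,11)·C(9,1)/C(29,12); sum pmf over tables with pmf ≤ p_obs
p-value (two-sided) = 0.04317
At α=0.1: p < α → reject H₀

reject H₀: yes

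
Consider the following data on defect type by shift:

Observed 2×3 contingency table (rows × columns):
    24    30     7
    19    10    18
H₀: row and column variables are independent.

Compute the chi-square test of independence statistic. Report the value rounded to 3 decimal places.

Row totals [61, 47], col totals [43, 40, 25], n=108
χ² = (24−24.29)²/24.29 + (30−22.59)²/22.59 + (7−14.12)²/14.12 + (19−18.71)²/18.71 + (10−17.41)²/17.41 + (18−10.88)²/10.88 = 13.8391
df = 2

test statistic = 13.839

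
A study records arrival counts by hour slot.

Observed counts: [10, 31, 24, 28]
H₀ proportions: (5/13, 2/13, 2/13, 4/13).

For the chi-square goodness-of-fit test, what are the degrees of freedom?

df = k − 1 = 4 − 1 = 3

degrees of freedom = 3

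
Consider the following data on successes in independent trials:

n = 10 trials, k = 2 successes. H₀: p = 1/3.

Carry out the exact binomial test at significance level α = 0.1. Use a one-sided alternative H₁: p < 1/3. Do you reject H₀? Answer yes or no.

reject H₀: no

Exact binomial: n=10, k=2, p₀=1/3=0.3333
P(X≤2) from Σ C(n,i)·p₀^i·(1−p₀)^(n−i)
p-value (one-sided, H₁ less) = 0.29914
At α=0.1: p ≥ α → fail to reject H₀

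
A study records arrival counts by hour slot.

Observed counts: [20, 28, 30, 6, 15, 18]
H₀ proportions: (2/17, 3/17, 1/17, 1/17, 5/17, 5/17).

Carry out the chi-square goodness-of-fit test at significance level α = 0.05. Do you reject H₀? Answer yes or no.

reject H₀: yes

n = 117; E_i = n·p_i = [13.76, 20.65, 6.88, 6.88, 34.41, 34.41]
χ² = (20−13.76)²/13.76 + (28−20.65)²/20.65 + (30−6.88)²/6.88 + (6−6.88)²/6.88 + (15−34.41)²/34.41 + (18−34.41)²/34.41 = 101.9852
df = 5
p-value (upper-tail) = 0.00000
At α=0.05: p < α → reject H₀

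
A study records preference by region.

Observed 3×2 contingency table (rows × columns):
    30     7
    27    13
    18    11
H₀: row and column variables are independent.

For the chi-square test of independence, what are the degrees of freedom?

degrees of freedom = 2

df = (r−1)(c−1) = (3−1)·(2−1) = 2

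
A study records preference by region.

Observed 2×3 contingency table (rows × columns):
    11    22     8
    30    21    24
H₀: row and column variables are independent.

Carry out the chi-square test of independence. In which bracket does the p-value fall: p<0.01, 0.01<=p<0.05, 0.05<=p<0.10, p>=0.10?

Row totals [41, 75], col totals [41, 43, 32], n=116
χ² = (11−14.49)²/14.49 + (22−15.20)²/15.20 + (8−11.31)²/11.31 + (30−26.51)²/26.51 + (21−27.80)²/27.80 + (24−20.69)²/20.69 = 7.5076
df = 2
p-value (upper-tail) = 0.02343
→ bracket: 0.01<=p<0.05

p-value bracket: 0.01<=p<0.05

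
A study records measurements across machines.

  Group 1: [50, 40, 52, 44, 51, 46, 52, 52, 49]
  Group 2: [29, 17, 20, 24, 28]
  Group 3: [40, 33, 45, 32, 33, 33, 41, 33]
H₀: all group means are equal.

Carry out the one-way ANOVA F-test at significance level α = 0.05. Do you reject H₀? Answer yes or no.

reject H₀: yes

Group means [48.44, 23.60, 36.25], grand mean 38.364
SSB = Σnᵢ(x̄ᵢ−x̄)² = 2040.169; SSW = ΣΣ(x−x̄ᵢ)² = 422.922
MSB = 2040.169/2 = 1020.0843; MSW = 422.922/19 = 22.2591
F = MSB/MSW = 45.8278
df = (2, 19)
p-value (upper-tail) = 0.00000
At α=0.05: p < α → reject H₀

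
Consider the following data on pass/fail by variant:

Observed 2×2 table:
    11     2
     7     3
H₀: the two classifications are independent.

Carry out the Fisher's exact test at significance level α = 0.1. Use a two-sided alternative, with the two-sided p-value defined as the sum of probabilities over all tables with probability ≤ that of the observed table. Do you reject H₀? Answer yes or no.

Margins: r₁=13, r₂=10, c₁=18, c₂=5, n=23
p_obs = C(13,11)·C(10,7)/C(23,18); sum pmf over tables with pmf ≤ p_obs
p-value (two-sided) = 0.61752
At α=0.1: p ≥ α → fail to reject H₀

reject H₀: no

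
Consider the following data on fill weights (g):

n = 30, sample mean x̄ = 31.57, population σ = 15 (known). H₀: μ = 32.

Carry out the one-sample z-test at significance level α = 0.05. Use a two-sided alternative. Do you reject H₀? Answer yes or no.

reject H₀: no

SE = σ/√n = 15/√30 = 2.7386
z = (x̄−μ₀)/SE = (31.57−32)/2.7386 = -0.1570
p-value (two-sided) = 0.87523
At α=0.05: p ≥ α → fail to reject H₀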